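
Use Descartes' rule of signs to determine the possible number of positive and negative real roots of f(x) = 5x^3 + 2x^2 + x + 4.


Descartes' rule of signs:

For positive roots, count sign changes in f(x) = 5x^3 + 2x^2 + x + 4:
Signs of coefficients: +, +, +, +
Number of sign changes: 0
Possible positive real roots: 0

For negative roots, examine f(-x) = -5x^3 + 2x^2 - x + 4:
Signs of coefficients: -, +, -, +
Number of sign changes: 3
Possible negative real roots: 3, 1

Positive roots: 0; Negative roots: 3 or 1


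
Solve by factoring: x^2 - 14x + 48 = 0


We need two numbers that multiply to 48 and add to -14.
Those numbers are -6 and -8 (since (-6) * (-8) = 48 and (-6) + (-8) = -14).
So x^2 - 14x + 48 = (x - 6)(x - 8) = 0
Setting each factor to zero: x = 6 or x = 8

x = 6, x = 8


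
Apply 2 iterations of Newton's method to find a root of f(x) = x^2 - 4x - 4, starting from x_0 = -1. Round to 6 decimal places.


Newton's method: x_(n+1) = x_n - f(x_n)/f'(x_n)
f(x) = x^2 - 4x - 4
f'(x) = 2x - 4

Iteration 1:
  f(-1.000000) = 1.000000
  f'(-1.000000) = -6.000000
  x_1 = -1.000000 - (1.000000)/(-6.000000) = -0.833333

Iteration 2:
  f(-0.833333) = 0.027778
  f'(-0.833333) = -5.666667
  x_2 = -0.833333 - (0.027778)/(-5.666667) = -0.828431

x_2 = -0.828431


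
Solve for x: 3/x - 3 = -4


Subtract -3 from both sides: 3/x = -1
Multiply both sides by x: 3 = -1 * x
Divide by -1: x = -3

x = -3


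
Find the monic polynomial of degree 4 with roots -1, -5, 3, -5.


A monic polynomial with roots -1, -5, 3, -5 is:
p(x) = (x + 1)(x + 5)(x - 3)(x + 5)
After multiplying by (x + 1): x + 1
After multiplying by (x + 5): x^2 + 6x + 5
After multiplying by (x - 3): x^3 + 3x^2 - 13x - 15
After multiplying by (x + 5): x^4 + 8x^3 + 2x^2 - 80x - 75

x^4 + 8x^3 + 2x^2 - 80x - 75


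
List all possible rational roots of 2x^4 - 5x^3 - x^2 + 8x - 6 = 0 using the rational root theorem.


Rational root theorem: possible roots are ±p/q where:
  p divides the constant term (-6): p ∈ {1, 2, 3, 6}
  q divides the leading coefficient (2): q ∈ {1, 2}

All possible rational roots: -6, -3, -2, -3/2, -1, -1/2, 1/2, 1, 3/2, 2, 3, 6

-6, -3, -2, -3/2, -1, -1/2, 1/2, 1, 3/2, 2, 3, 6


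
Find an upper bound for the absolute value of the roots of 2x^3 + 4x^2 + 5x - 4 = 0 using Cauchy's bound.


Cauchy's bound: all roots r satisfy |r| <= 1 + max(|a_i/a_n|) for i = 0,...,n-1
where a_n is the leading coefficient.

Coefficients: [2, 4, 5, -4]
Leading coefficient a_n = 2
Ratios |a_i/a_n|: 2, 5/2, 2
Maximum ratio: 5/2
Cauchy's bound: |r| <= 1 + 5/2 = 7/2

Upper bound = 7/2


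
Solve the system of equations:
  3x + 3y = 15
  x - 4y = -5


Using Cramer's rule:
Determinant D = (3)(-4) - (1)(3) = -12 - 3 = -15
Dx = (15)(-4) - (-5)(3) = -60 + 15 = -45
Dy = (3)(-5) - (1)(15) = -15 - 15 = -30
x = Dx/D = -45/-15 = 3
y = Dy/D = -30/-15 = 2

x = 3, y = 2


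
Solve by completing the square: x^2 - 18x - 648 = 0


Start: x^2 - 18x - 648 = 0
Move constant: x^2 - 18x = 648
Half of -18 is -9, squared is 81
Add 81 to both sides: x^2 - 18x + 81 = 729
(x - 9)^2 = 729
x - 9 = ±27
x = 9 + 27 = 36 or x = 9 - 27 = -18

x = -18, x = 36


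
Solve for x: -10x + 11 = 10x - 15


Starting with: -10x + 11 = 10x - 15
Move all x terms to left: (-10 - 10)x = -15 - 11
Simplify: -20x = -26
Divide both sides by -20: x = 13/10

x = 13/10


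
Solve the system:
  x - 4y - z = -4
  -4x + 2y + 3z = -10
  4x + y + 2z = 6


Using Cramer's rule. Expand each determinant along the first row.
D  = 1*[2*2 - 3*1] - (-4)*[(-4)*2 - 3*4] + (-1)*[(-4)*1 - 2*4]
  = 1*(1) - (-4)*(-20) + (-1)*(-12) = -67
Dx = (-4)*[2*2 - 3*1] - (-4)*[(-10)*2 - 3*6] + (-1)*[(-10)*1 - 2*6]
  = (-4)*(1) - (-4)*(-38) + (-1)*(-22) = -134
Dy = 1*[(-10)*2 - 3*6] - (-4)*[(-4)*2 - 3*4] + (-1)*[(-4)*6 - (-10)*4]
  = 1*(-38) - (-4)*(-20) + (-1)*(16) = -134
Dz = 1*[2*6 - (-10)*1] - (-4)*[(-4)*6 - (-10)*4] + (-4)*[(-4)*1 - 2*4]
  = 1*(22) - (-4)*(16) + (-4)*(-12) = 134
x = Dx/D = -134/-67 = 2, y = Dy/D = -134/-67 = 2, z = Dz/D = 134/-67 = -2
Check eq1: (1)(2) + (-4)(2) + (-1)(-2) = -4 = -4 ✓
Check eq2: (-4)(2) + (2)(2) + (3)(-2) = -10 = -10 ✓
Check eq3: (4)(2) + (1)(2) + (2)(-2) = 6 = 6 ✓

x = 2, y = 2, z = -2


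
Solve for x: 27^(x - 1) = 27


Express both sides with the same base.
27 = 27^1
Since the bases match, equate exponents: x - 1 = 1
So x = 1 - (-1) = 2

x = 2


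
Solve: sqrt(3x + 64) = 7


Square both sides: 3x + 64 = 7^2 = 49
3x = 49 - 64 = -15
x = -5
Check: sqrt(3*(-5) + 64) = sqrt(49) = 7 ✓

x = -5


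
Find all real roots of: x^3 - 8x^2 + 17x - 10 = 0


Let p(x) = x^3 - 8x^2 + 17x - 10. By the rational root theorem (leading coefficient 1), any rational root is an integer divisor of 10: try ±1, ±2, ... in turn.
Test x = 1: value = 0 ✓, so (x - 1) is a factor.
Synthetic division by (x - 1): bring down 1; 1(1) - 8 = -7; (-7)(1) + 17 = 10; 10(1) - 10 = 0 → quotient x^2 - 7x + 10, remainder 0.
Solve the quadratic x^2 - 7x + 10 = 0: discriminant = (-7)^2 - 4(1)(10) = 49 - 40 = 9.
sqrt(9) = 3, so x = (7 ± 3)/2: x = 5 or x = 2.

x = 1, x = 2, x = 5


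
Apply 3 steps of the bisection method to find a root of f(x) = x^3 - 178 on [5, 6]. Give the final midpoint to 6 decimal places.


f(x) = x^3 - 178
f(5) = -53 < 0
f(6) = 38 > 0

Step 1: midpoint = (5.000000 + 6.000000)/2 = 5.500000
  f(5.500000) = -11.625000
  f(mid) < 0, so root is in [5.500000, 6.000000]

Step 2: midpoint = (5.500000 + 6.000000)/2 = 5.750000
  f(5.750000) = 12.109375
  f(mid) > 0, so root is in [5.500000, 5.750000]

Step 3: midpoint = (5.500000 + 5.750000)/2 = 5.625000
  f(5.625000) = -0.021484
  f(mid) < 0, so root is in [5.625000, 5.750000]

midpoint = 5.625000


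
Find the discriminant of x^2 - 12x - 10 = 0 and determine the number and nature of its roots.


For ax^2 + bx + c = 0, discriminant D = b^2 - 4ac
Here a = 1, b = -12, c = -10
D = (-12)^2 - 4(1)(-10) = 144 + 40 = 184

D = 184 > 0 but not a perfect square
The equation has 2 distinct real irrational roots.

Discriminant = 184, 2 distinct real irrational roots


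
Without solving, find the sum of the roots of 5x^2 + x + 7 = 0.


By Vieta's formulas for ax^2 + bx + c = 0:
  Sum of roots = -b/a
  Product of roots = c/a

Here a = 5, b = 1, c = 7
Sum = -(1)/5 = -1/5
Product = 7/5 = 7/5

Sum = -1/5


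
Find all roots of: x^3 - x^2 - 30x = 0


The constant term is 0, so x = 0 is a root. Factor out x:
  x^2 - x - 30 = 0
Solve the quadratic x^2 - x - 30 = 0: discriminant = (-1)^2 - 4(1)(-30) = 1 + 120 = 121.
sqrt(121) = 11, so x = (1 ± 11)/2: x = 6 or x = -5.
Collecting all roots found:

x = -5, x = 0, x = 6


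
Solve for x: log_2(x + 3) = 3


Convert to exponential form: x + 3 = 2^3 = 8
x = 8 - 3 = 5
Check: log_2(5 + 3) = log_2(8) = log_2(8) = 3 ✓

x = 5


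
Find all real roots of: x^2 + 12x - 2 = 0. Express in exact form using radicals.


Using the quadratic formula: x = (-b ± sqrt(b^2 - 4ac)) / (2a)
Here a = 1, b = 12, c = -2
Discriminant = b^2 - 4ac = 12^2 - 4(1)(-2) = 144 + 8 = 152
Since discriminant = 152 > 0, there are two real roots.
x = (-12 ± 2*sqrt(38)) / 2
Simplifying: x = -6 ± sqrt(38)
Numerically: x ≈ 0.1644 or x ≈ -12.1644

x = -6 + sqrt(38) or x = -6 - sqrt(38)


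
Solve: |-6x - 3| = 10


An absolute value equation |expr| = 10 gives two cases:
Case 1: -6x - 3 = 10
  -6x = 13, so x = -13/6
Case 2: -6x - 3 = -10
  -6x = -7, so x = 7/6

x = -13/6, x = 7/6


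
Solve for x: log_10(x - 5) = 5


Convert to exponential form: x - 5 = 10^5 = 100000
x = 100000 + 5 = 100005
Check: log_10(100005 - 5) = log_10(100000) = log_10(100000) = 5 ✓

x = 100005


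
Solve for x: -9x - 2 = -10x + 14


Starting with: -9x - 2 = -10x + 14
Move all x terms to left: (-9 + 10)x = 14 + 2
Simplify: x = 16
Divide both sides by 1: x = 16

x = 16


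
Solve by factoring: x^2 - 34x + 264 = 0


We need two numbers that multiply to 264 and add to -34.
Those numbers are -22 and -12 (since (-22) * (-12) = 264 and (-22) + (-12) = -34).
So x^2 - 34x + 264 = (x - 22)(x - 12) = 0
Setting each factor to zero: x = 22 or x = 12

x = 12, x = 22


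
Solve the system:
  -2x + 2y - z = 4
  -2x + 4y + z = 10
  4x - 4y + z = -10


Using Cramer's rule. Expand each determinant along the first row.
D  = (-2)*[4*1 - 1*(-4)] - 2*[(-2)*1 - 1*4] + (-1)*[(-2)*(-4) - 4*4]
  = (-2)*(8) - 2*(-6) + (-1)*(-8) = 4
Dx = 4*[4*1 - 1*(-4)] - 2*[10*1 - 1*(-10)] + (-1)*[10*(-4) - 4*(-10)]
  = 4*(8) - 2*(20) + (-1)*(0) = -8
Dy = (-2)*[10*1 - 1*(-10)] - 4*[(-2)*1 - 1*4] + (-1)*[(-2)*(-10) - 10*4]
  = (-2)*(20) - 4*(-6) + (-1)*(-20) = 4
Dz = (-2)*[4*(-10) - 10*(-4)] - 2*[(-2)*(-10) - 10*4] + 4*[(-2)*(-4) - 4*4]
  = (-2)*(0) - 2*(-20) + 4*(-8) = 8
x = Dx/D = -8/4 = -2, y = Dy/D = 4/4 = 1, z = Dz/D = 8/4 = 2
Check eq1: (-2)(-2) + (2)(1) + (-1)(2) = 4 = 4 ✓
Check eq2: (-2)(-2) + (4)(1) + (1)(2) = 10 = 10 ✓
Check eq3: (4)(-2) + (-4)(1) + (1)(2) = -10 = -10 ✓

x = -2, y = 1, z = 2


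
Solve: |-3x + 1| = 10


An absolute value equation |expr| = 10 gives two cases:
Case 1: -3x + 1 = 10
  -3x = 9, so x = -3
Case 2: -3x + 1 = -10
  -3x = -11, so x = 11/3

x = -3, x = 11/3


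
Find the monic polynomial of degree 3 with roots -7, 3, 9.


A monic polynomial with roots -7, 3, 9 is:
p(x) = (x + 7)(x - 3)(x - 9)
After multiplying by (x + 7): x + 7
After multiplying by (x - 3): x^2 + 4x - 21
After multiplying by (x - 9): x^3 - 5x^2 - 57x + 189

x^3 - 5x^2 - 57x + 189


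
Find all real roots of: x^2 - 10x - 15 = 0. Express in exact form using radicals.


Using the quadratic formula: x = (-b ± sqrt(b^2 - 4ac)) / (2a)
Here a = 1, b = -10, c = -15
Discriminant = b^2 - 4ac = (-10)^2 - 4(1)(-15) = 100 + 60 = 160
Since discriminant = 160 > 0, there are two real roots.
x = (10 ± 4*sqrt(10)) / 2
Simplifying: x = 5 ± 2*sqrt(10)
Numerically: x ≈ 11.3246 or x ≈ -1.3246

x = 5 + 2*sqrt(10) or x = 5 - 2*sqrt(10)


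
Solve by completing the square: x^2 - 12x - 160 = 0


Start: x^2 - 12x - 160 = 0
Move constant: x^2 - 12x = 160
Half of -12 is -6, squared is 36
Add 36 to both sides: x^2 - 12x + 36 = 196
(x - 6)^2 = 196
x - 6 = ±14
x = 6 + 14 = 20 or x = 6 - 14 = -8

x = -8, x = 20


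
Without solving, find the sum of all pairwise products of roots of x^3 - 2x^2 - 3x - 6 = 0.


By Vieta's formulas for x^3 + bx^2 + cx + d = 0:
  r1 + r2 + r3 = -b/a = 2
  r1*r2 + r1*r3 + r2*r3 = c/a = -3
  r1*r2*r3 = -d/a = 6


Sum of pairwise products = -3


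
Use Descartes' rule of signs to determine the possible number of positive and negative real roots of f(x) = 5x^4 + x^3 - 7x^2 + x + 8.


Descartes' rule of signs:

For positive roots, count sign changes in f(x) = 5x^4 + x^3 - 7x^2 + x + 8:
Signs of coefficients: +, +, -, +, +
Number of sign changes: 2
Possible positive real roots: 2, 0

For negative roots, examine f(-x) = 5x^4 - x^3 - 7x^2 - x + 8:
Signs of coefficients: +, -, -, -, +
Number of sign changes: 2
Possible negative real roots: 2, 0

Positive roots: 2 or 0; Negative roots: 2 or 0


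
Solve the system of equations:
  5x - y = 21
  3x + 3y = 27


Using Cramer's rule:
Determinant D = (5)(3) - (3)(-1) = 15 + 3 = 18
Dx = (21)(3) - (27)(-1) = 63 + 27 = 90
Dy = (5)(27) - (3)(21) = 135 - 63 = 72
x = Dx/D = 90/18 = 5
y = Dy/D = 72/18 = 4

x = 5, y = 4


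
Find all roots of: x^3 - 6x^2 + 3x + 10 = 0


Let p(x) = x^3 - 6x^2 + 3x + 10. By the rational root theorem (leading coefficient 1), any rational root is an integer divisor of 10: try ±1, ±2, ... in turn.
Test x = 1: value = 8 ≠ 0.
Test x = -1: value = 0 ✓, so (x + 1) is a factor.
Synthetic division by (x + 1): bring down 1; 1(-1) - 6 = -7; (-7)(-1) + 3 = 10; 10(-1) + 10 = 0 → quotient x^2 - 7x + 10, remainder 0.
Solve the quadratic x^2 - 7x + 10 = 0: discriminant = (-7)^2 - 4(1)(10) = 49 - 40 = 9.
sqrt(9) = 3, so x = (7 ± 3)/2: x = 5 or x = 2.
Collecting all roots found:

x = -1, x = 2, x = 5


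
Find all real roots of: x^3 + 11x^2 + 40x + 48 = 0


Let p(x) = x^3 + 11x^2 + 40x + 48. By the rational root theorem (leading coefficient 1), any rational root is an integer divisor of 48: try ±1, ±2, ... in turn.
Test x = 1: value = 100 ≠ 0.
Test x = -1: value = 18 ≠ 0.
Test x = 2: value = 180 ≠ 0.
Test x = -2: value = 4 ≠ 0.
Test x = 3: value = 294 ≠ 0.
Test x = -3: value = 0 ✓, so (x + 3) is a factor.
Synthetic division by (x + 3): bring down 1; 1(-3) + 11 = 8; 8(-3) + 40 = 16; 16(-3) + 48 = 0 → quotient x^2 + 8x + 16, remainder 0.
Solve the quadratic x^2 + 8x + 16 = 0: discriminant = 8^2 - 4(1)(16) = 64 - 64 = 0.
Discriminant = 0, so a double root: x = -8/2 = -4.

x = -4 (multiplicity 2), x = -3


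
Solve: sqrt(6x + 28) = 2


Square both sides: 6x + 28 = 2^2 = 4
6x = 4 - 28 = -24
x = -4
Check: sqrt(6*(-4) + 28) = sqrt(4) = 2 ✓

x = -4


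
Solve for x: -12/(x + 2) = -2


Multiply both sides by (x + 2): -12 = -2(x + 2)
Distribute: -12 = -2x - 4
-2x = -12 + 4 = -8
x = 4

x = 4


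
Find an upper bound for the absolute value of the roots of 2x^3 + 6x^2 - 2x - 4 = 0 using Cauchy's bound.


Cauchy's bound: all roots r satisfy |r| <= 1 + max(|a_i/a_n|) for i = 0,...,n-1
where a_n is the leading coefficient.

Coefficients: [2, 6, -2, -4]
Leading coefficient a_n = 2
Ratios |a_i/a_n|: 3, 1, 2
Maximum ratio: 3
Cauchy's bound: |r| <= 1 + 3 = 4

Upper bound = 4


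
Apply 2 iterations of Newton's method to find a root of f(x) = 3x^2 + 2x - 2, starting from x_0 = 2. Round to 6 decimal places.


Newton's method: x_(n+1) = x_n - f(x_n)/f'(x_n)
f(x) = 3x^2 + 2x - 2
f'(x) = 6x + 2

Iteration 1:
  f(2.000000) = 14.000000
  f'(2.000000) = 14.000000
  x_1 = 2.000000 - (14.000000)/(14.000000) = 1.000000

Iteration 2:
  f(1.000000) = 3.000000
  f'(1.000000) = 8.000000
  x_2 = 1.000000 - (3.000000)/(8.000000) = 0.625000

x_2 = 0.625000


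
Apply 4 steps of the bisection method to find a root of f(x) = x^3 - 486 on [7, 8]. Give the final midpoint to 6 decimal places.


f(x) = x^3 - 486
f(7) = -143 < 0
f(8) = 26 > 0

Step 1: midpoint = (7.000000 + 8.000000)/2 = 7.500000
  f(7.500000) = -64.125000
  f(mid) < 0, so root is in [7.500000, 8.000000]

Step 2: midpoint = (7.500000 + 8.000000)/2 = 7.750000
  f(7.750000) = -20.515625
  f(mid) < 0, so root is in [7.750000, 8.000000]

Step 3: midpoint = (7.750000 + 8.000000)/2 = 7.875000
  f(7.875000) = 2.373047
  f(mid) > 0, so root is in [7.750000, 7.875000]

Step 4: midpoint = (7.750000 + 7.875000)/2 = 7.812500
  f(7.812500) = -9.162842
  f(mid) < 0, so root is in [7.812500, 7.875000]

midpoint = 7.812500


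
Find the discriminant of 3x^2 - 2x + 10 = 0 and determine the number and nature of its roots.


For ax^2 + bx + c = 0, discriminant D = b^2 - 4ac
Here a = 3, b = -2, c = 10
D = (-2)^2 - 4(3)(10) = 4 - 120 = -116

D = -116 < 0
The equation has no real roots (2 complex conjugate roots).

Discriminant = -116, no real roots (2 complex conjugate roots)


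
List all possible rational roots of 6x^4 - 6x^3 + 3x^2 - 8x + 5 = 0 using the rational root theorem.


Rational root theorem: possible roots are ±p/q where:
  p divides the constant term (5): p ∈ {1, 5}
  q divides the leading coefficient (6): q ∈ {1, 2, 3, 6}

All possible rational roots: -5, -5/2, -5/3, -1, -5/6, -1/2, -1/3, -1/6, 1/6, 1/3, 1/2, 5/6, 1, 5/3, 5/2, 5

-5, -5/2, -5/3, -1, -5/6, -1/2, -1/3, -1/6, 1/6, 1/3, 1/2, 5/6, 1, 5/3, 5/2, 5


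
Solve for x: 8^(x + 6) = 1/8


Express both sides with the same base.
1/8 = 8^(-1)
Since the bases match, equate exponents: x + 6 = -1
So x = -1 - (6) = -7

x = -7


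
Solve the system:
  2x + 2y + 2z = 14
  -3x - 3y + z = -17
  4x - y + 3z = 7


Using Cramer's rule. Expand each determinant along the first row.
D  = 2*[(-3)*3 - 1*(-1)] - 2*[(-3)*3 - 1*4] + 2*[(-3)*(-1) - (-3)*4]
  = 2*(-8) - 2*(-13) + 2*(15) = 40
Dx = 14*[(-3)*3 - 1*(-1)] - 2*[(-17)*3 - 1*7] + 2*[(-17)*(-1) - (-3)*7]
  = 14*(-8) - 2*(-58) + 2*(38) = 80
Dy = 2*[(-17)*3 - 1*7] - 14*[(-3)*3 - 1*4] + 2*[(-3)*7 - (-17)*4]
  = 2*(-58) - 14*(-13) + 2*(47) = 160
Dz = 2*[(-3)*7 - (-17)*(-1)] - 2*[(-3)*7 - (-17)*4] + 14*[(-3)*(-1) - (-3)*4]
  = 2*(-38) - 2*(47) + 14*(15) = 40
x = Dx/D = 80/40 = 2, y = Dy/D = 160/40 = 4, z = Dz/D = 40/40 = 1
Check eq1: (2)(2) + (2)(4) + (2)(1) = 14 = 14 ✓
Check eq2: (-3)(2) + (-3)(4) + (1)(1) = -17 = -17 ✓
Check eq3: (4)(2) + (-1)(4) + (3)(1) = 7 = 7 ✓

x = 2, y = 4, z = 1


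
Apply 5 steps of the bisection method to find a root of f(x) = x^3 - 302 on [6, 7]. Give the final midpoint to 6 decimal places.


f(x) = x^3 - 302
f(6) = -86 < 0
f(7) = 41 > 0

Step 1: midpoint = (6.000000 + 7.000000)/2 = 6.500000
  f(6.500000) = -27.375000
  f(mid) < 0, so root is in [6.500000, 7.000000]

Step 2: midpoint = (6.500000 + 7.000000)/2 = 6.750000
  f(6.750000) = 5.546875
  f(mid) > 0, so root is in [6.500000, 6.750000]

Step 3: midpoint = (6.500000 + 6.750000)/2 = 6.625000
  f(6.625000) = -11.224609
  f(mid) < 0, so root is in [6.625000, 6.750000]

Step 4: midpoint = (6.625000 + 6.750000)/2 = 6.687500
  f(6.687500) = -2.917236
  f(mid) < 0, so root is in [6.687500, 6.750000]

Step 5: midpoint = (6.687500 + 6.750000)/2 = 6.718750
  f(6.718750) = 1.295135
  f(mid) > 0, so root is in [6.687500, 6.718750]

midpoint = 6.718750


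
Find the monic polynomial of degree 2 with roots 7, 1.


A monic polynomial with roots 7, 1 is:
p(x) = (x - 7)(x - 1)
After multiplying by (x - 7): x - 7
After multiplying by (x - 1): x^2 - 8x + 7

x^2 - 8x + 7


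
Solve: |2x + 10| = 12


An absolute value equation |expr| = 12 gives two cases:
Case 1: 2x + 10 = 12
  2x = 2, so x = 1
Case 2: 2x + 10 = -12
  2x = -22, so x = -11

x = -11, x = 1


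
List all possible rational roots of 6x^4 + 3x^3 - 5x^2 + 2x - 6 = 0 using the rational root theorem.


Rational root theorem: possible roots are ±p/q where:
  p divides the constant term (-6): p ∈ {1, 2, 3, 6}
  q divides the leading coefficient (6): q ∈ {1, 2, 3, 6}

All possible rational roots: -6, -3, -2, -3/2, -1, -2/3, -1/2, -1/3, -1/6, 1/6, 1/3, 1/2, 2/3, 1, 3/2, 2, 3, 6

-6, -3, -2, -3/2, -1, -2/3, -1/2, -1/3, -1/6, 1/6, 1/3, 1/2, 2/3, 1, 3/2, 2, 3, 6


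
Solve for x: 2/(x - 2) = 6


Multiply both sides by (x - 2): 2 = 6(x - 2)
Distribute: 2 = 6x - 12
6x = 2 + 12 = 14
x = 7/3

x = 7/3


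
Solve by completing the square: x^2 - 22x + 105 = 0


Start: x^2 - 22x + 105 = 0
Move constant: x^2 - 22x = -105
Half of -22 is -11, squared is 121
Add 121 to both sides: x^2 - 22x + 121 = 16
(x - 11)^2 = 16
x - 11 = ±4
x = 11 + 4 = 15 or x = 11 - 4 = 7

x = 7, x = 15


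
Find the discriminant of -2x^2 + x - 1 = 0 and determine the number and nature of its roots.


For ax^2 + bx + c = 0, discriminant D = b^2 - 4ac
Here a = -2, b = 1, c = -1
D = (1)^2 - 4(-2)(-1) = 1 - 8 = -7

D = -7 < 0
The equation has no real roots (2 complex conjugate roots).

Discriminant = -7, no real roots (2 complex conjugate roots)


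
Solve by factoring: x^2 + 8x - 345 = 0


We need two numbers that multiply to -345 and add to 8.
Those numbers are 23 and -15 (since 23 * (-15) = -345 and 23 + (-15) = 8).
So x^2 + 8x - 345 = (x + 23)(x - 15) = 0
Setting each factor to zero: x = -23 or x = 15

x = -23, x = 15


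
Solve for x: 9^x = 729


Express both sides with the same base.
729 = 9^3
Since the bases match: x = 3

x = 3


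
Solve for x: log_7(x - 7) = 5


Convert to exponential form: x - 7 = 7^5 = 16807
x = 16807 + 7 = 16814
Check: log_7(16814 - 7) = log_7(16807) = log_7(16807) = 5 ✓

x = 16814


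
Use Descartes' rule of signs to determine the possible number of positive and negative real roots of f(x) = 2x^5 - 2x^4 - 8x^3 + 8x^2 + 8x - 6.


Descartes' rule of signs:

For positive roots, count sign changes in f(x) = 2x^5 - 2x^4 - 8x^3 + 8x^2 + 8x - 6:
Signs of coefficients: +, -, -, +, +, -
Number of sign changes: 3
Possible positive real roots: 3, 1

For negative roots, examine f(-x) = -2x^5 - 2x^4 + 8x^3 + 8x^2 - 8x - 6:
Signs of coefficients: -, -, +, +, -, -
Number of sign changes: 2
Possible negative real roots: 2, 0

Positive roots: 3 or 1; Negative roots: 2 or 0


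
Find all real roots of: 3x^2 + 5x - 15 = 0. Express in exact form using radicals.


Using the quadratic formula: x = (-b ± sqrt(b^2 - 4ac)) / (2a)
Here a = 3, b = 5, c = -15
Discriminant = b^2 - 4ac = 5^2 - 4(3)(-15) = 25 + 180 = 205
Since discriminant = 205 > 0, there are two real roots.
x = (-5 ± sqrt(205)) / 6
Numerically: x ≈ 1.5530 or x ≈ -3.2196

x = (-5 + sqrt(205)) / 6 or x = (-5 - sqrt(205)) / 6


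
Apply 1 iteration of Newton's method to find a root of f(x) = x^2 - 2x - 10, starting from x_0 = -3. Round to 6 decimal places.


Newton's method: x_(n+1) = x_n - f(x_n)/f'(x_n)
f(x) = x^2 - 2x - 10
f'(x) = 2x - 2

Iteration 1:
  f(-3.000000) = 5.000000
  f'(-3.000000) = -8.000000
  x_1 = -3.000000 - (5.000000)/(-8.000000) = -2.375000

x_1 = -2.375000


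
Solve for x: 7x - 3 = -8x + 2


Starting with: 7x - 3 = -8x + 2
Move all x terms to left: (7 + 8)x = 2 + 3
Simplify: 15x = 5
Divide both sides by 15: x = 1/3

x = 1/3


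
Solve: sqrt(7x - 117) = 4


Square both sides: 7x - 117 = 4^2 = 16
7x = 16 + 117 = 133
x = 19
Check: sqrt(7*19 - 117) = sqrt(16) = 4 ✓

x = 19


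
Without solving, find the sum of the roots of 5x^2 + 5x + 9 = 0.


By Vieta's formulas for ax^2 + bx + c = 0:
  Sum of roots = -b/a
  Product of roots = c/a

Here a = 5, b = 5, c = 9
Sum = -(5)/5 = -1
Product = 9/5 = 9/5

Sum = -1


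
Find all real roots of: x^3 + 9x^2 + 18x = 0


The constant term is 0, so x = 0 is a root. Factor out x:
  x(x^2 + 9x + 18) = 0
Solve the quadratic x^2 + 9x + 18 = 0: discriminant = 9^2 - 4(1)(18) = 81 - 72 = 9.
sqrt(9) = 3, so x = (-9 ± 3)/2: x = -3 or x = -6.

x = -6, x = -3, x = 0


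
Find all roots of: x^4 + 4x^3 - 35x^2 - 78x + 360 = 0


Let p(x) = x^4 + 4x^3 - 35x^2 - 78x + 360. By the rational root theorem (leading coefficient 1), any rational root is an integer divisor of 360: try ±1, ±2, ... in turn.
Test x = 1: value = 252 ≠ 0.
Test x = -1: value = 400 ≠ 0.
Test x = 2: value = 112 ≠ 0.
Test x = -2: value = 360 ≠ 0.
Test x = 3: value = 0 ✓, so (x - 3) is a factor.
Synthetic division by (x - 3): bring down 1; 1(3) + 4 = 7; 7(3) - 35 = -14; (-14)(3) - 78 = -120; (-120)(3) + 360 = 0 → quotient x^3 + 7x^2 - 14x - 120, remainder 0.
Continue with the quotient x^3 + 7x^2 - 14x - 120 (candidates must divide 120; re-test x = 3 first in case it repeats).
Test x = 3: value = -72 ≠ 0.
Test x = -3: value = -42 ≠ 0.
Test x = 4: value = 0 ✓, so (x - 4) is a factor.
Synthetic division by (x - 4): bring down 1; 1(4) + 7 = 11; 11(4) - 14 = 30; 30(4) - 120 = 0 → quotient x^2 + 11x + 30, remainder 0.
Solve the quadratic x^2 + 11x + 30 = 0: discriminant = 11^2 - 4(1)(30) = 121 - 120 = 1.
sqrt(1) = 1, so x = (-11 ± 1)/2: x = -5 or x = -6.
Collecting all roots found:

x = -6, x = -5, x = 3, x = 4


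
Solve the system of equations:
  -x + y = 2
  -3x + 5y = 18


Using Cramer's rule:
Determinant D = (-1)(5) - (-3)(1) = -5 + 3 = -2
Dx = (2)(5) - (18)(1) = 10 - 18 = -8
Dy = (-1)(18) - (-3)(2) = -18 + 6 = -12
x = Dx/D = -8/-2 = 4
y = Dy/D = -12/-2 = 6

x = 4, y = 6


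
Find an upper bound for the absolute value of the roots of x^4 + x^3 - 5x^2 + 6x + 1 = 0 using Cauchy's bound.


Cauchy's bound: all roots r satisfy |r| <= 1 + max(|a_i/a_n|) for i = 0,...,n-1
where a_n is the leading coefficient.

Coefficients: [1, 1, -5, 6, 1]
Leading coefficient a_n = 1
Ratios |a_i/a_n|: 1, 5, 6, 1
Maximum ratio: 6
Cauchy's bound: |r| <= 1 + 6 = 7

Upper bound = 7


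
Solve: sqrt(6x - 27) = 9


Square both sides: 6x - 27 = 9^2 = 81
6x = 81 + 27 = 108
x = 18
Check: sqrt(6*18 - 27) = sqrt(81) = 9 ✓

x = 18


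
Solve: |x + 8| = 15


An absolute value equation |expr| = 15 gives two cases:
Case 1: x + 8 = 15
  x = 7, so x = 7
Case 2: x + 8 = -15
  x = -23, so x = -23

x = -23, x = 7


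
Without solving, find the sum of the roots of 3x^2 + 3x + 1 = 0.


By Vieta's formulas for ax^2 + bx + c = 0:
  Sum of roots = -b/a
  Product of roots = c/a

Here a = 3, b = 3, c = 1
Sum = -(3)/3 = -1
Product = 1/3 = 1/3

Sum = -1


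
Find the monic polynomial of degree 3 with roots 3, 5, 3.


A monic polynomial with roots 3, 5, 3 is:
p(x) = (x - 3)(x - 5)(x - 3)
After multiplying by (x - 3): x - 3
After multiplying by (x - 5): x^2 - 8x + 15
After multiplying by (x - 3): x^3 - 11x^2 + 39x - 45

x^3 - 11x^2 + 39x - 45


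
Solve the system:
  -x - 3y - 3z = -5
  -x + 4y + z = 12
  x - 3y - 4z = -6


Using Cramer's rule. Expand each determinant along the first row.
D  = (-1)*[4*(-4) - 1*(-3)] - (-3)*[(-1)*(-4) - 1*1] + (-3)*[(-1)*(-3) - 4*1]
  = (-1)*(-13) - (-3)*(3) + (-3)*(-1) = 25
Dx = (-5)*[4*(-4) - 1*(-3)] - (-3)*[12*(-4) - 1*(-6)] + (-3)*[12*(-3) - 4*(-6)]
  = (-5)*(-13) - (-3)*(-42) + (-3)*(-12) = -25
Dy = (-1)*[12*(-4) - 1*(-6)] - (-5)*[(-1)*(-4) - 1*1] + (-3)*[(-1)*(-6) - 12*1]
  = (-1)*(-42) - (-5)*(3) + (-3)*(-6) = 75
Dz = (-1)*[4*(-6) - 12*(-3)] - (-3)*[(-1)*(-6) - 12*1] + (-5)*[(-1)*(-3) - 4*1]
  = (-1)*(12) - (-3)*(-6) + (-5)*(-1) = -25
x = Dx/D = -25/25 = -1, y = Dy/D = 75/25 = 3, z = Dz/D = -25/25 = -1
Check eq1: (-1)(-1) + (-3)(3) + (-3)(-1) = -5 = -5 ✓
Check eq2: (-1)(-1) + (4)(3) + (1)(-1) = 12 = 12 ✓
Check eq3: (1)(-1) + (-3)(3) + (-4)(-1) = -6 = -6 ✓

x = -1, y = 3, z = -1


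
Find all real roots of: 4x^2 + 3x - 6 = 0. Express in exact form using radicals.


Using the quadratic formula: x = (-b ± sqrt(b^2 - 4ac)) / (2a)
Here a = 4, b = 3, c = -6
Discriminant = b^2 - 4ac = 3^2 - 4(4)(-6) = 9 + 96 = 105
Since discriminant = 105 > 0, there are two real roots.
x = (-3 ± sqrt(105)) / 8
Numerically: x ≈ 0.9059 or x ≈ -1.6559

x = (-3 + sqrt(105)) / 8 or x = (-3 - sqrt(105)) / 8


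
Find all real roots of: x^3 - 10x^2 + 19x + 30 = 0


Let p(x) = x^3 - 10x^2 + 19x + 30. By the rational root theorem (leading coefficient 1), any rational root is an integer divisor of 30: try ±1, ±2, ... in turn.
Test x = 1: value = 40 ≠ 0.
Test x = -1: value = 0 ✓, so (x + 1) is a factor.
Synthetic division by (x + 1): bring down 1; 1(-1) - 10 = -11; (-11)(-1) + 19 = 30; 30(-1) + 30 = 0 → quotient x^2 - 11x + 30, remainder 0.
Solve the quadratic x^2 - 11x + 30 = 0: discriminant = (-11)^2 - 4(1)(30) = 121 - 120 = 1.
sqrt(1) = 1, so x = (11 ± 1)/2: x = 6 or x = 5.

x = -1, x = 5, x = 6


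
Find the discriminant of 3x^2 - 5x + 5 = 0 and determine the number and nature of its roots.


For ax^2 + bx + c = 0, discriminant D = b^2 - 4ac
Here a = 3, b = -5, c = 5
D = (-5)^2 - 4(3)(5) = 25 - 60 = -35

D = -35 < 0
The equation has no real roots (2 complex conjugate roots).

Discriminant = -35, no real roots (2 complex conjugate roots)


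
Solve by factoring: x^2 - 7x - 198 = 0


We need two numbers that multiply to -198 and add to -7.
Those numbers are 11 and -18 (since 11 * (-18) = -198 and 11 + (-18) = -7).
So x^2 - 7x - 198 = (x + 11)(x - 18) = 0
Setting each factor to zero: x = -11 or x = 18

x = -11, x = 18


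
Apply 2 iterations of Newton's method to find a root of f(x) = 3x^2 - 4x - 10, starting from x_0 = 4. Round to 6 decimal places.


Newton's method: x_(n+1) = x_n - f(x_n)/f'(x_n)
f(x) = 3x^2 - 4x - 10
f'(x) = 6x - 4

Iteration 1:
  f(4.000000) = 22.000000
  f'(4.000000) = 20.000000
  x_1 = 4.000000 - (22.000000)/(20.000000) = 2.900000

Iteration 2:
  f(2.900000) = 3.630000
  f'(2.900000) = 13.400000
  x_2 = 2.900000 - (3.630000)/(13.400000) = 2.629104

x_2 = 2.629104


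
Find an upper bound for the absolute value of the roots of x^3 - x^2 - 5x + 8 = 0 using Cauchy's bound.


Cauchy's bound: all roots r satisfy |r| <= 1 + max(|a_i/a_n|) for i = 0,...,n-1
where a_n is the leading coefficient.

Coefficients: [1, -1, -5, 8]
Leading coefficient a_n = 1
Ratios |a_i/a_n|: 1, 5, 8
Maximum ratio: 8
Cauchy's bound: |r| <= 1 + 8 = 9

Upper bound = 9


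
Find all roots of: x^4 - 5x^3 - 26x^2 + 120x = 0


The constant term is 0, so x = 0 is a root. Factor out x:
  x^3 - 5x^2 - 26x + 120 = 0
Let p(x) = x^3 - 5x^2 - 26x + 120. By the rational root theorem (leading coefficient 1), any rational root is an integer divisor of 120: try ±1, ±2, ... in turn.
Test x = 1: value = 90 ≠ 0.
Test x = -1: value = 140 ≠ 0.
Test x = 2: value = 56 ≠ 0.
Test x = -2: value = 144 ≠ 0.
Test x = 3: value = 24 ≠ 0.
Test x = -3: value = 126 ≠ 0.
Test x = 4: value = 0 ✓, so (x - 4) is a factor.
Synthetic division by (x - 4): bring down 1; 1(4) - 5 = -1; (-1)(4) - 26 = -30; (-30)(4) + 120 = 0 → quotient x^2 - x - 30, remainder 0.
Solve the quadratic x^2 - x - 30 = 0: discriminant = (-1)^2 - 4(1)(-30) = 1 + 120 = 121.
sqrt(121) = 11, so x = (1 ± 11)/2: x = 6 or x = -5.
Collecting all roots found:

x = -5, x = 0, x = 4, x = 6


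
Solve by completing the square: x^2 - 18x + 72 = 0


Start: x^2 - 18x + 72 = 0
Move constant: x^2 - 18x = -72
Half of -18 is -9, squared is 81
Add 81 to both sides: x^2 - 18x + 81 = 9
(x - 9)^2 = 9
x - 9 = ±3
x = 9 + 3 = 12 or x = 9 - 3 = 6

x = 6, x = 12


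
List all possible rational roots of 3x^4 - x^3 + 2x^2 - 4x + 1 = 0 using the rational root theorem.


Rational root theorem: possible roots are ±p/q where:
  p divides the constant term (1): p ∈ {1}
  q divides the leading coefficient (3): q ∈ {1, 3}

All possible rational roots: -1, -1/3, 1/3, 1

-1, -1/3, 1/3, 1


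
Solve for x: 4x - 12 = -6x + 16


Starting with: 4x - 12 = -6x + 16
Move all x terms to left: (4 + 6)x = 16 + 12
Simplify: 10x = 28
Divide both sides by 10: x = 14/5

x = 14/5


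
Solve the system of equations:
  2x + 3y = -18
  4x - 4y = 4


Using Cramer's rule:
Determinant D = (2)(-4) - (4)(3) = -8 - 12 = -20
Dx = (-18)(-4) - (4)(3) = 72 - 12 = 60
Dy = (2)(4) - (4)(-18) = 8 + 72 = 80
x = Dx/D = 60/-20 = -3
y = Dy/D = 80/-20 = -4

x = -3, y = -4


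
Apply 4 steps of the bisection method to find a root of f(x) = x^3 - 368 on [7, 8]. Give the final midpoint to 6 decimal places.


f(x) = x^3 - 368
f(7) = -25 < 0
f(8) = 144 > 0

Step 1: midpoint = (7.000000 + 8.000000)/2 = 7.500000
  f(7.500000) = 53.875000
  f(mid) > 0, so root is in [7.000000, 7.500000]

Step 2: midpoint = (7.000000 + 7.500000)/2 = 7.250000
  f(7.250000) = 13.078125
  f(mid) > 0, so root is in [7.000000, 7.250000]

Step 3: midpoint = (7.000000 + 7.250000)/2 = 7.125000
  f(7.125000) = -6.294922
  f(mid) < 0, so root is in [7.125000, 7.250000]

Step 4: midpoint = (7.125000 + 7.250000)/2 = 7.187500
  f(7.187500) = 3.307373
  f(mid) > 0, so root is in [7.125000, 7.187500]

midpoint = 7.187500


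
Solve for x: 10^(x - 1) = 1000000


Express both sides with the same base.
1000000 = 10^6
Since the bases match, equate exponents: x - 1 = 6
So x = 6 - (-1) = 7

x = 7


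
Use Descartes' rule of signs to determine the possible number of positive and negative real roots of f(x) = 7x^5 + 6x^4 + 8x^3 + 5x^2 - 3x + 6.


Descartes' rule of signs:

For positive roots, count sign changes in f(x) = 7x^5 + 6x^4 + 8x^3 + 5x^2 - 3x + 6:
Signs of coefficients: +, +, +, +, -, +
Number of sign changes: 2
Possible positive real roots: 2, 0

For negative roots, examine f(-x) = -7x^5 + 6x^4 - 8x^3 + 5x^2 + 3x + 6:
Signs of coefficients: -, +, -, +, +, +
Number of sign changes: 3
Possible negative real roots: 3, 1

Positive roots: 2 or 0; Negative roots: 3 or 1


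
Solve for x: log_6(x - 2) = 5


Convert to exponential form: x - 2 = 6^5 = 7776
x = 7776 + 2 = 7778
Check: log_6(7778 - 2) = log_6(7776) = log_6(7776) = 5 ✓

x = 7778


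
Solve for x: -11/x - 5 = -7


Subtract -5 from both sides: -11/x = -2
Multiply both sides by x: -11 = -2 * x
Divide by -2: x = 11/2

x = 11/2


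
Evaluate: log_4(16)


We need the exponent such that 4^? = 16
4^2 = 16
Therefore log_4(16) = 2

2


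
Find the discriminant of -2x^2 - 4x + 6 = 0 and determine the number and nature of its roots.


For ax^2 + bx + c = 0, discriminant D = b^2 - 4ac
Here a = -2, b = -4, c = 6
D = (-4)^2 - 4(-2)(6) = 16 + 48 = 64

D = 64 > 0 and is a perfect square (sqrt = 8)
The equation has 2 distinct real rational roots.

Discriminant = 64, 2 distinct real rational roots


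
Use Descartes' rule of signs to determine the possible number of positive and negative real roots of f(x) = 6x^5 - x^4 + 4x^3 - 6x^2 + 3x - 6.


Descartes' rule of signs:

For positive roots, count sign changes in f(x) = 6x^5 - x^4 + 4x^3 - 6x^2 + 3x - 6:
Signs of coefficients: +, -, +, -, +, -
Number of sign changes: 5
Possible positive real roots: 5, 3, 1

For negative roots, examine f(-x) = -6x^5 - x^4 - 4x^3 - 6x^2 - 3x - 6:
Signs of coefficients: -, -, -, -, -, -
Number of sign changes: 0
Possible negative real roots: 0

Positive roots: 5 or 3 or 1; Negative roots: 0


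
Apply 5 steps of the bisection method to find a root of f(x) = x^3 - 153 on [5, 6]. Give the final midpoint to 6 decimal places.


f(x) = x^3 - 153
f(5) = -28 < 0
f(6) = 63 > 0

Step 1: midpoint = (5.000000 + 6.000000)/2 = 5.500000
  f(5.500000) = 13.375000
  f(mid) > 0, so root is in [5.000000, 5.500000]

Step 2: midpoint = (5.000000 + 5.500000)/2 = 5.250000
  f(5.250000) = -8.296875
  f(mid) < 0, so root is in [5.250000, 5.500000]

Step 3: midpoint = (5.250000 + 5.500000)/2 = 5.375000
  f(5.375000) = 2.287109
  f(mid) > 0, so root is in [5.250000, 5.375000]

Step 4: midpoint = (5.250000 + 5.375000)/2 = 5.312500
  f(5.312500) = -3.067139
  f(mid) < 0, so root is in [5.312500, 5.375000]

Step 5: midpoint = (5.312500 + 5.375000)/2 = 5.343750
  f(5.343750) = -0.405670
  f(mid) < 0, so root is in [5.343750, 5.375000]

midpoint = 5.343750


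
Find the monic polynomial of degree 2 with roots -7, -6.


A monic polynomial with roots -7, -6 is:
p(x) = (x + 7)(x + 6)
After multiplying by (x + 7): x + 7
After multiplying by (x + 6): x^2 + 13x + 42

x^2 + 13x + 42


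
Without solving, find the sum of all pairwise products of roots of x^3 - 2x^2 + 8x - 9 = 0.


By Vieta's formulas for x^3 + bx^2 + cx + d = 0:
  r1 + r2 + r3 = -b/a = 2
  r1*r2 + r1*r3 + r2*r3 = c/a = 8
  r1*r2*r3 = -d/a = 9


Sum of pairwise products = 8


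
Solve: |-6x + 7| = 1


An absolute value equation |expr| = 1 gives two cases:
Case 1: -6x + 7 = 1
  -6x = -6, so x = 1
Case 2: -6x + 7 = -1
  -6x = -8, so x = 4/3

x = 1, x = 4/3


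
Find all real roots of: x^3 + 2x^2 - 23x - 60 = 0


Let p(x) = x^3 + 2x^2 - 23x - 60. By the rational root theorem (leading coefficient 1), any rational root is an integer divisor of 60: try ±1, ±2, ... in turn.
Test x = 1: value = -80 ≠ 0.
Test x = -1: value = -36 ≠ 0.
Test x = 2: value = -90 ≠ 0.
Test x = -2: value = -14 ≠ 0.
Test x = 3: value = -84 ≠ 0.
Test x = -3: value = 0 ✓, so (x + 3) is a factor.
Synthetic division by (x + 3): bring down 1; 1(-3) + 2 = -1; (-1)(-3) - 23 = -20; (-20)(-3) - 60 = 0 → quotient x^2 - x - 20, remainder 0.
Solve the quadratic x^2 - x - 20 = 0: discriminant = (-1)^2 - 4(1)(-20) = 1 + 80 = 81.
sqrt(81) = 9, so x = (1 ± 9)/2: x = 5 or x = -4.

x = -4, x = -3, x = 5


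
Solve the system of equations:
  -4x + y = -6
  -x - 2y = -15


Using Cramer's rule:
Determinant D = (-4)(-2) - (-1)(1) = 8 + 1 = 9
Dx = (-6)(-2) - (-15)(1) = 12 + 15 = 27
Dy = (-4)(-15) - (-1)(-6) = 60 - 6 = 54
x = Dx/D = 27/9 = 3
y = Dy/D = 54/9 = 6

x = 3, y = 6


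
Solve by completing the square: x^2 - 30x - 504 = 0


Start: x^2 - 30x - 504 = 0
Move constant: x^2 - 30x = 504
Half of -30 is -15, squared is 225
Add 225 to both sides: x^2 - 30x + 225 = 729
(x - 15)^2 = 729
x - 15 = ±27
x = 15 + 27 = 42 or x = 15 - 27 = -12

x = -12, x = 42


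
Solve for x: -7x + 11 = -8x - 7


Starting with: -7x + 11 = -8x - 7
Move all x terms to left: (-7 + 8)x = -7 - 11
Simplify: x = -18
Divide both sides by 1: x = -18

x = -18


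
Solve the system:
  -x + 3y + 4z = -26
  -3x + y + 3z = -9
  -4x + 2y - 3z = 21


Using Cramer's rule. Expand each determinant along the first row.
D  = (-1)*[1*(-3) - 3*2] - 3*[(-3)*(-3) - 3*(-4)] + 4*[(-3)*2 - 1*(-4)]
  = (-1)*(-9) - 3*(21) + 4*(-2) = -62
Dx = (-26)*[1*(-3) - 3*2] - 3*[(-9)*(-3) - 3*21] + 4*[(-9)*2 - 1*21]
  = (-26)*(-9) - 3*(-36) + 4*(-39) = 186
Dy = (-1)*[(-9)*(-3) - 3*21] - (-26)*[(-3)*(-3) - 3*(-4)] + 4*[(-3)*21 - (-9)*(-4)]
  = (-1)*(-36) - (-26)*(21) + 4*(-99) = 186
Dz = (-1)*[1*21 - (-9)*2] - 3*[(-3)*21 - (-9)*(-4)] + (-26)*[(-3)*2 - 1*(-4)]
  = (-1)*(39) - 3*(-99) + (-26)*(-2) = 310
x = Dx/D = 186/-62 = -3, y = Dy/D = 186/-62 = -3, z = Dz/D = 310/-62 = -5
Check eq1: (-1)(-3) + (3)(-3) + (4)(-5) = -26 = -26 ✓
Check eq2: (-3)(-3) + (1)(-3) + (3)(-5) = -9 = -9 ✓
Check eq3: (-4)(-3) + (2)(-3) + (-3)(-5) = 21 = 21 ✓

x = -3, y = -3, z = -5


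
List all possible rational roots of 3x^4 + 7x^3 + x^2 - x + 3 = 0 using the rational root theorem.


Rational root theorem: possible roots are ±p/q where:
  p divides the constant term (3): p ∈ {1, 3}
  q divides the leading coefficient (3): q ∈ {1, 3}

All possible rational roots: -3, -1, -1/3, 1/3, 1, 3

-3, -1, -1/3, 1/3, 1, 3


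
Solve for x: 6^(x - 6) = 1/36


Express both sides with the same base.
1/36 = 6^(-2)
Since the bases match, equate exponents: x - 6 = -2
So x = -2 - (-6) = 4

x = 4


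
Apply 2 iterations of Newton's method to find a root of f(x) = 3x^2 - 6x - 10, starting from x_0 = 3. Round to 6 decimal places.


Newton's method: x_(n+1) = x_n - f(x_n)/f'(x_n)
f(x) = 3x^2 - 6x - 10
f'(x) = 6x - 6

Iteration 1:
  f(3.000000) = -1.000000
  f'(3.000000) = 12.000000
  x_1 = 3.000000 - (-1.000000)/(12.000000) = 3.083333

Iteration 2:
  f(3.083333) = 0.020833
  f'(3.083333) = 12.500000
  x_2 = 3.083333 - (0.020833)/(12.500000) = 3.081667

x_2 = 3.081667


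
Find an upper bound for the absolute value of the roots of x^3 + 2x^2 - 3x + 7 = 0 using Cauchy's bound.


Cauchy's bound: all roots r satisfy |r| <= 1 + max(|a_i/a_n|) for i = 0,...,n-1
where a_n is the leading coefficient.

Coefficients: [1, 2, -3, 7]
Leading coefficient a_n = 1
Ratios |a_i/a_n|: 2, 3, 7
Maximum ratio: 7
Cauchy's bound: |r| <= 1 + 7 = 8

Upper bound = 8


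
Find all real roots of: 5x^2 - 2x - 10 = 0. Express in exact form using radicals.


Using the quadratic formula: x = (-b ± sqrt(b^2 - 4ac)) / (2a)
Here a = 5, b = -2, c = -10
Discriminant = b^2 - 4ac = (-2)^2 - 4(5)(-10) = 4 + 200 = 204
Since discriminant = 204 > 0, there are two real roots.
x = (2 ± 2*sqrt(51)) / 10
Simplifying: x = (1 ± sqrt(51)) / 5
Numerically: x ≈ 1.6283 or x ≈ -1.2283

x = (1 + sqrt(51)) / 5 or x = (1 - sqrt(51)) / 5


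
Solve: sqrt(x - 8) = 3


Square both sides: x - 8 = 3^2 = 9
x = 9 + 8 = 17
x = 17
Check: sqrt(1*17 - 8) = sqrt(9) = 3 ✓

x = 17


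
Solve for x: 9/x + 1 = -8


Subtract 1 from both sides: 9/x = -9
Multiply both sides by x: 9 = -9 * x
Divide by -9: x = -1

x = -1


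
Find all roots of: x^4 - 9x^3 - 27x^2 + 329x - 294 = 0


Let p(x) = x^4 - 9x^3 - 27x^2 + 329x - 294. By the rational root theorem (leading coefficient 1), any rational root is an integer divisor of 294: try ±1, ±2, ... in turn.
Test x = 1: value = 0 ✓, so (x - 1) is a factor.
Synthetic division by (x - 1): bring down 1; 1(1) - 9 = -8; (-8)(1) - 27 = -35; (-35)(1) + 329 = 294; 294(1) - 294 = 0 → quotient x^3 - 8x^2 - 35x + 294, remainder 0.
Continue with the quotient x^3 - 8x^2 - 35x + 294 (candidates must divide 294; re-test x = 1 first in case it repeats).
Test x = 1: value = 252 ≠ 0.
Test x = -1: value = 320 ≠ 0.
Test x = 2: value = 200 ≠ 0.
Test x = -2: value = 324 ≠ 0.
Test x = 3: value = 144 ≠ 0.
Test x = -3: value = 300 ≠ 0.
Test x = 6: value = 12 ≠ 0.
Test x = -6: value = 0 ✓, so (x + 6) is a factor.
Synthetic division by (x + 6): bring down 1; 1(-6) - 8 = -14; (-14)(-6) - 35 = 49; 49(-6) + 294 = 0 → quotient x^2 - 14x + 49, remainder 0.
Solve the quadratic x^2 - 14x + 49 = 0: discriminant = (-14)^2 - 4(1)(49) = 196 - 196 = 0.
Discriminant = 0, so a double root: x = 14/2 = 7.
Collecting all roots found:

x = -6, x = 1, x = 7 (multiplicity 2)


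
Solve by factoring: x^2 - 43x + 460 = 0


We need two numbers that multiply to 460 and add to -43.
Those numbers are -20 and -23 (since (-20) * (-23) = 460 and (-20) + (-23) = -43).
So x^2 - 43x + 460 = (x - 20)(x - 23) = 0
Setting each factor to zero: x = 20 or x = 23

x = 20, x = 23
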